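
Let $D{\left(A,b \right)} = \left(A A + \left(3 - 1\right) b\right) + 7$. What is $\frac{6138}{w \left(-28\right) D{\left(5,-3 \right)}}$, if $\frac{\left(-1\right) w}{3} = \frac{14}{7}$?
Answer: $\frac{1023}{728} \approx 1.4052$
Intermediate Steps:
$w = -6$ ($w = - 3 \cdot \frac{14}{7} = - 3 \cdot 14 \cdot \frac{1}{7} = \left(-3\right) 2 = -6$)
$D{\left(A,b \right)} = 7 + A^{2} + 2 b$ ($D{\left(A,b \right)} = \left(A^{2} + \left(3 - 1\right) b\right) + 7 = \left(A^{2} + 2 b\right) + 7 = 7 + A^{2} + 2 b$)
$\frac{6138}{w \left(-28\right) D{\left(5,-3 \right)}} = \frac{6138}{\left(-6\right) \left(-28\right) \left(7 + 5^{2} + 2 \left(-3\right)\right)} = \frac{6138}{168 \left(7 + 25 - 6\right)} = \frac{6138}{168 \cdot 26} = \frac{6138}{4368} = 6138 \cdot \frac{1}{4368} = \frac{1023}{728}$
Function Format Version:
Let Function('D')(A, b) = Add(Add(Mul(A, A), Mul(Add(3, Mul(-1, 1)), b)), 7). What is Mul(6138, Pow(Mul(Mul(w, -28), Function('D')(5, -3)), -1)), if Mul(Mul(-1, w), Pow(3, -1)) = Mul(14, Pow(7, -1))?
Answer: Rational(1023, 728) ≈ 1.4052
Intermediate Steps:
w = -6 (w = Mul(-3, Mul(14, Pow(7, -1))) = Mul(-3, Mul(14, Rational(1, 7))) = Mul(-3, 2) = -6)
Function('D')(A, b) = Add(7, Pow(A, 2), Mul(2, b)) (Function('D')(A, b) = Add(Add(Pow(A, 2), Mul(Add(3, -1), b)), 7) = Add(Add(Pow(A, 2), Mul(2, b)), 7) = Add(7, Pow(A, 2), Mul(2, b)))
Mul(6138, Pow(Mul(Mul(w, -28), Function('D')(5, -3)), -1)) = Mul(6138, Pow(Mul(Mul(-6, -28), Add(7, Pow(5, 2), Mul(2, -3))), -1)) = Mul(6138, Pow(Mul(168, Add(7, 25, -6)), -1)) = Mul(6138, Pow(Mul(168, 26), -1)) = Mul(6138, Pow(4368, -1)) = Mul(6138, Rational(1, 4368)) = Rational(1023, 728)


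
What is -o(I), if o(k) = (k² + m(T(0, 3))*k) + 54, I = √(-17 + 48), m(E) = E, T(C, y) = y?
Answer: -85 - 3*√31 ≈ -101.70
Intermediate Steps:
I = √31 ≈ 5.5678
o(k) = 54 + k² + 3*k (o(k) = (k² + 3*k) + 54 = 54 + k² + 3*k)
-o(I) = -(54 + (√31)² + 3*√31) = -(54 + 31 + 3*√31) = -(85 + 3*√31) = -85 - 3*√31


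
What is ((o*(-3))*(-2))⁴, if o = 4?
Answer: 331776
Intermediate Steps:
((o*(-3))*(-2))⁴ = ((4*(-3))*(-2))⁴ = (-12*(-2))⁴ = 24⁴ = 331776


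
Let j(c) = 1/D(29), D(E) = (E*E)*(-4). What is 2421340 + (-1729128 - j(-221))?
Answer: 2328601169/3364 ≈ 6.9221e+5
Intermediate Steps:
D(E) = -4*E**2 (D(E) = E**2*(-4) = -4*E**2)
j(c) = -1/3364 (j(c) = 1/(-4*29**2) = 1/(-4*841) = 1/(-3364) = -1/3364)
2421340 + (-1729128 - j(-221)) = 2421340 + (-1729128 - 1*(-1/3364)) = 2421340 + (-1729128 + 1/3364) = 2421340 - 5816786591/3364 = 2328601169/3364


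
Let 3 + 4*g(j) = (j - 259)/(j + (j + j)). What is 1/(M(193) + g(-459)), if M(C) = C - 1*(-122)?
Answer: 5508/1731607 ≈ 0.0031809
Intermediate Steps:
g(j) = -¾ + (-259 + j)/(12*j) (g(j) = -¾ + ((j - 259)/(j + (j + j)))/4 = -¾ + ((-259 + j)/(j + 2*j))/4 = -¾ + ((-259 + j)/((3*j)))/4 = -¾ + ((-259 + j)*(1/(3*j)))/4 = -¾ + ((-259 + j)/(3*j))/4 = -¾ + (-259 + j)/(12*j))
M(C) = 122 + C (M(C) = C + 122 = 122 + C)
1/(M(193) + g(-459)) = 1/((122 + 193) + (1/12)*(-259 - 8*(-459))/(-459)) = 1/(315 + (1/12)*(-1/459)*(-259 + 3672)) = 1/(315 + (1/12)*(-1/459)*3413) = 1/(315 - 3413/5508) = 1/(1731607/5508) = 5508/1731607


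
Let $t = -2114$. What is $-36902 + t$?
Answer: $-39016$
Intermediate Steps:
$-36902 + t = -36902 - 2114 = -39016$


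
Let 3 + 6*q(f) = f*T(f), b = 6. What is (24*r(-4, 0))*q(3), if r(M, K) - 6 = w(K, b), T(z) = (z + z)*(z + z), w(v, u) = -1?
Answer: 2100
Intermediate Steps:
T(z) = 4*z² (T(z) = (2*z)*(2*z) = 4*z²)
r(M, K) = 5 (r(M, K) = 6 - 1 = 5)
q(f) = -½ + 2*f³/3 (q(f) = -½ + (f*(4*f²))/6 = -½ + (4*f³)/6 = -½ + 2*f³/3)
(24*r(-4, 0))*q(3) = (24*5)*(-½ + (⅔)*3³) = 120*(-½ + (⅔)*27) = 120*(-½ + 18) = 120*(35/2) = 2100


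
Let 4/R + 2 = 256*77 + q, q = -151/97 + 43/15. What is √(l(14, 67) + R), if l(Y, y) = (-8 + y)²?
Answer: 2*√44738460559953799/7169989 ≈ 59.000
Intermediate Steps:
q = 1906/1455 (q = -151*1/97 + 43*(1/15) = -151/97 + 43/15 = 1906/1455 ≈ 1.3100)
R = 1455/7169989 (R = 4/(-2 + (256*77 + 1906/1455)) = 4/(-2 + (19712 + 1906/1455)) = 4/(-2 + 28682866/1455) = 4/(28679956/1455) = 4*(1455/28679956) = 1455/7169989 ≈ 0.00020293)
√(l(14, 67) + R) = √((-8 + 67)² + 1455/7169989) = √(59² + 1455/7169989) = √(3481 + 1455/7169989) = √(24958733164/7169989) = 2*√44738460559953799/7169989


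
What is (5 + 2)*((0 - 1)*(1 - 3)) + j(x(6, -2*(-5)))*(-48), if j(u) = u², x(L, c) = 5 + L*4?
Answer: -40354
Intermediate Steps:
x(L, c) = 5 + 4*L
(5 + 2)*((0 - 1)*(1 - 3)) + j(x(6, -2*(-5)))*(-48) = (5 + 2)*((0 - 1)*(1 - 3)) + (5 + 4*6)²*(-48) = 7*(-1*(-2)) + (5 + 24)²*(-48) = 7*2 + 29²*(-48) = 14 + 841*(-48) = 14 - 40368 = -40354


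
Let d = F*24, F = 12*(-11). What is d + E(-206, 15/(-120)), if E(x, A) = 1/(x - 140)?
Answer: -1096129/346 ≈ -3168.0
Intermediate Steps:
E(x, A) = 1/(-140 + x)
F = -132
d = -3168 (d = -132*24 = -3168)
d + E(-206, 15/(-120)) = -3168 + 1/(-140 - 206) = -3168 + 1/(-346) = -3168 - 1/346 = -1096129/346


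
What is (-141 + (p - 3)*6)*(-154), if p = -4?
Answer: 28182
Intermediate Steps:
(-141 + (p - 3)*6)*(-154) = (-141 + (-4 - 3)*6)*(-154) = (-141 - 7*6)*(-154) = (-141 - 42)*(-154) = -183*(-154) = 28182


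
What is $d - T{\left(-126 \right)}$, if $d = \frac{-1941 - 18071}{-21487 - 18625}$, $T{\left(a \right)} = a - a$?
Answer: $\frac{5003}{10028} \approx 0.4989$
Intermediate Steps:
$T{\left(a \right)} = 0$
$d = \frac{5003}{10028}$ ($d = - \frac{20012}{-40112} = \left(-20012\right) \left(- \frac{1}{40112}\right) = \frac{5003}{10028} \approx 0.4989$)
$d - T{\left(-126 \right)} = \frac{5003}{10028} - 0 = \frac{5003}{10028} + 0 = \frac{5003}{10028}$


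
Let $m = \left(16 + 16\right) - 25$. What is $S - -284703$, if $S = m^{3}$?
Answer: $285046$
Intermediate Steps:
$m = 7$ ($m = 32 - 25 = 7$)
$S = 343$ ($S = 7^{3} = 343$)
$S - -284703 = 343 - -284703 = 343 + 284703 = 285046$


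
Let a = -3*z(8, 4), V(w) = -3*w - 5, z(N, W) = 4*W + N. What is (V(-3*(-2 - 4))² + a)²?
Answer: 11621281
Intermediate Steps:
z(N, W) = N + 4*W
V(w) = -5 - 3*w
a = -72 (a = -3*(8 + 4*4) = -3*(8 + 16) = -3*24 = -72)
(V(-3*(-2 - 4))² + a)² = ((-5 - (-9)*(-2 - 4))² - 72)² = ((-5 - (-9)*(-6))² - 72)² = ((-5 - 3*18)² - 72)² = ((-5 - 54)² - 72)² = ((-59)² - 72)² = (3481 - 72)² = 3409² = 11621281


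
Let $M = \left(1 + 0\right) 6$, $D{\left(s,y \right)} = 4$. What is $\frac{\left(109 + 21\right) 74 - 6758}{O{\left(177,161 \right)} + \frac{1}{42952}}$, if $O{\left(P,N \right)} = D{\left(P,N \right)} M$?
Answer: $\frac{122928624}{1030849} \approx 119.25$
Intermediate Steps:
$M = 6$ ($M = 1 \cdot 6 = 6$)
$O{\left(P,N \right)} = 24$ ($O{\left(P,N \right)} = 4 \cdot 6 = 24$)
$\frac{\left(109 + 21\right) 74 - 6758}{O{\left(177,161 \right)} + \frac{1}{42952}} = \frac{\left(109 + 21\right) 74 - 6758}{24 + \frac{1}{42952}} = \frac{130 \cdot 74 - 6758}{24 + \frac{1}{42952}} = \frac{9620 - 6758}{\frac{1030849}{42952}} = 2862 \cdot \frac{42952}{1030849} = \frac{122928624}{1030849}$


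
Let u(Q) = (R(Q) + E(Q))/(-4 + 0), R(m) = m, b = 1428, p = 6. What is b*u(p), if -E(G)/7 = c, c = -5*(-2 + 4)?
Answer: -27132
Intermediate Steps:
c = -10 (c = -5*2 = -10)
E(G) = 70 (E(G) = -7*(-10) = 70)
u(Q) = -35/2 - Q/4 (u(Q) = (Q + 70)/(-4 + 0) = (70 + Q)/(-4) = (70 + Q)*(-¼) = -35/2 - Q/4)
b*u(p) = 1428*(-35/2 - ¼*6) = 1428*(-35/2 - 3/2) = 1428*(-19) = -27132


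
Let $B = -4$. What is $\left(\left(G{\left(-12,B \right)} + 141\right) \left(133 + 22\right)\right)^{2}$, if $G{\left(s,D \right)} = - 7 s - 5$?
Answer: $1162810000$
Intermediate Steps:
$G{\left(s,D \right)} = -5 - 7 s$
$\left(\left(G{\left(-12,B \right)} + 141\right) \left(133 + 22\right)\right)^{2} = \left(\left(\left(-5 - -84\right) + 141\right) \left(133 + 22\right)\right)^{2} = \left(\left(\left(-5 + 84\right) + 141\right) 155\right)^{2} = \left(\left(79 + 141\right) 155\right)^{2} = \left(220 \cdot 155\right)^{2} = 34100^{2} = 1162810000$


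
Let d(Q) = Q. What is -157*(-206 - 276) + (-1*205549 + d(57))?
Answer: -129818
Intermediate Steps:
-157*(-206 - 276) + (-1*205549 + d(57)) = -157*(-206 - 276) + (-1*205549 + 57) = -157*(-482) + (-205549 + 57) = 75674 - 205492 = -129818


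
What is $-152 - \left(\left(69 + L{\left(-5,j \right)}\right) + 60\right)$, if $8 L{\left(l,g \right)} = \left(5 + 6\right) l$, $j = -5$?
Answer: $- \frac{2193}{8} \approx -274.13$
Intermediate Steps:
$L{\left(l,g \right)} = \frac{11 l}{8}$ ($L{\left(l,g \right)} = \frac{\left(5 + 6\right) l}{8} = \frac{11 l}{8}$)
$-152 - \left(\left(69 + L{\left(-5,j \right)}\right) + 60\right) = -152 - \left(\left(69 + \frac{11}{8} \left(-5\right)\right) + 60\right) = -152 - \left(\left(69 - \frac{55}{8}\right) + 60\right) = -152 - \left(\frac{497}{8} + 60\right) = -152 - \frac{977}{8} = - \frac{2193}{8}$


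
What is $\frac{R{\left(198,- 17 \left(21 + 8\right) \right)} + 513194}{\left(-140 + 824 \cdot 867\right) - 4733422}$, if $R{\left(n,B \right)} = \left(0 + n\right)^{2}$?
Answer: $- \frac{276199}{2009577} \approx -0.13744$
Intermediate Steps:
$R{\left(n,B \right)} = n^{2}$
$\frac{R{\left(198,- 17 \left(21 + 8\right) \right)} + 513194}{\left(-140 + 824 \cdot 867\right) - 4733422} = \frac{198^{2} + 513194}{\left(-140 + 824 \cdot 867\right) - 4733422} = \frac{39204 + 513194}{\left(-140 + 714408\right) - 4733422} = \frac{552398}{714268 - 4733422} = \frac{552398}{-4019154} = 552398 \left(- \frac{1}{4019154}\right) = - \frac{276199}{2009577}$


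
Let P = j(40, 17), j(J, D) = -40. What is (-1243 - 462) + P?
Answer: -1745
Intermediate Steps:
P = -40
(-1243 - 462) + P = (-1243 - 462) - 40 = -1705 - 40 = -1745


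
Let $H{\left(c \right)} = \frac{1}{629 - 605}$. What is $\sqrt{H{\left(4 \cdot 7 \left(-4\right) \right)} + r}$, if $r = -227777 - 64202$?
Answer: $\frac{i \sqrt{42044970}}{12} \approx 540.35 i$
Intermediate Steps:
$r = -291979$ ($r = -227777 - 64202 = -291979$)
$H{\left(c \right)} = \frac{1}{24}$
$\sqrt{H{\left(4 \cdot 7 \left(-4\right) \right)} + r} = \sqrt{\frac{1}{24} - 291979} = \sqrt{- \frac{7007495}{24}} = \frac{i \sqrt{42044970}}{12}$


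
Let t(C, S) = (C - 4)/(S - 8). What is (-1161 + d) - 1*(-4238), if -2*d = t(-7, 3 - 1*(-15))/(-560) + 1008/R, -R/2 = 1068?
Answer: 3067387821/996800 ≈ 3077.2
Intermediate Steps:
R = -2136 (R = -2*1068 = -2136)
t(C, S) = (-4 + C)/(-8 + S)
d = 234221/996800 (d = -(((-4 - 7)/(-8 + (3 - 1*(-15))))/(-560) + 1008/(-2136))/2 = -((-11/(-8 + (3 + 15)))*(-1/560) + 1008*(-1/2136))/2 = -((-11/(-8 + 18))*(-1/560) - 42/89)/2 = -((-11/10)*(-1/560) - 42/89)/2 = -(((⅒)*(-11))*(-1/560) - 42/89)/2 = -(-11/10*(-1/560) - 42/89)/2 = -(11/5600 - 42/89)/2 = -½*(-234221/498400) = 234221/996800 ≈ 0.23497)
(-1161 + d) - 1*(-4238) = (-1161 + 234221/996800) - 1*(-4238) = -1157050579/996800 + 4238 = 3067387821/996800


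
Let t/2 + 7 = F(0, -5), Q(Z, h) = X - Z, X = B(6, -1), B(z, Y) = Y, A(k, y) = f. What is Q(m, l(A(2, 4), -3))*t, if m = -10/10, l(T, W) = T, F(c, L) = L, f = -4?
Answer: 0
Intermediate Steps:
A(k, y) = -4
m = -1 (m = -10*⅒ = -1)
X = -1
Q(Z, h) = -1 - Z
t = -24 (t = -14 + 2*(-5) = -14 - 10 = -24)
Q(m, l(A(2, 4), -3))*t = (-1 - 1*(-1))*(-24) = (-1 + 1)*(-24) = 0*(-24) = 0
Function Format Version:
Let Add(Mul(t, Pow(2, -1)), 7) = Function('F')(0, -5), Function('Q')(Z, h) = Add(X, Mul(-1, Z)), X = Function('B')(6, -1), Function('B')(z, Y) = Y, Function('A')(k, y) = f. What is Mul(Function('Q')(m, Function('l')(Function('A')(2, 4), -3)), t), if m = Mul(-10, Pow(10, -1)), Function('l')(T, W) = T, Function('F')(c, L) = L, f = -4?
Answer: 0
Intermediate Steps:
Function('A')(k, y) = -4
m = -1 (m = Mul(-10, Rational(1, 10)) = -1)
X = -1
Function('Q')(Z, h) = Add(-1, Mul(-1, Z))
t = -24 (t = Add(-14, Mul(2, -5)) = Add(-14, -10) = -24)
Mul(Function('Q')(m, Function('l')(Function('A')(2, 4), -3)), t) = Mul(Add(-1, Mul(-1, -1)), -24) = Mul(Add(-1, 1), -24) = Mul(0, -24) = 0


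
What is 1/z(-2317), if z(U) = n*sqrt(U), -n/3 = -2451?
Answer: -I*sqrt(2317)/17036901 ≈ -2.8254e-6*I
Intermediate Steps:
n = 7353 (n = -3*(-2451) = 7353)
z(U) = 7353*sqrt(U)
1/z(-2317) = 1/(7353*sqrt(-2317)) = 1/(7353*(I*sqrt(2317))) = 1/(7353*I*sqrt(2317)) = -I*sqrt(2317)/17036901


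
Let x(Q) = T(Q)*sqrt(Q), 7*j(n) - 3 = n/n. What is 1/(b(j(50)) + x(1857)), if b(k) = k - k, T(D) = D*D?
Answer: sqrt(1857)/6403769793 ≈ 6.7293e-9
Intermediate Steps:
j(n) = 4/7 (j(n) = 3/7 + (n/n)/7 = 3/7 + (1/7)*1 = 3/7 + 1/7 = 4/7)
T(D) = D**2
x(Q) = Q**(5/2) (x(Q) = Q**2*sqrt(Q) = Q**(5/2))
b(k) = 0
1/(b(j(50)) + x(1857)) = 1/(0 + 1857**(5/2)) = 1/(0 + 3448449*sqrt(1857)) = 1/(3448449*sqrt(1857)) = sqrt(1857)/6403769793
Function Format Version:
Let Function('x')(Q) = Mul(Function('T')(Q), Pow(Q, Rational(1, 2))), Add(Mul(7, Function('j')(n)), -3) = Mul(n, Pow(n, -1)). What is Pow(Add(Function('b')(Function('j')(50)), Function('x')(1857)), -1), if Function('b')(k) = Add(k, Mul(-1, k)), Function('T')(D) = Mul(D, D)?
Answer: Mul(Rational(1, 6403769793), Pow(1857, Rational(1, 2))) ≈ 6.7293e-9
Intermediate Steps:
Function('j')(n) = Rational(4, 7) (Function('j')(n) = Add(Rational(3, 7), Mul(Rational(1, 7), Mul(n, Pow(n, -1)))) = Add(Rational(3, 7), Mul(Rational(1, 7), 1)) = Add(Rational(3, 7), Rational(1, 7)) = Rational(4, 7))
Function('T')(D) = Pow(D, 2)
Function('x')(Q) = Pow(Q, Rational(5, 2)) (Function('x')(Q) = Mul(Pow(Q, 2), Pow(Q, Rational(1, 2))) = Pow(Q, Rational(5, 2)))
Function('b')(k) = 0
Pow(Add(Function('b')(Function('j')(50)), Function('x')(1857)), -1) = Pow(Add(0, Pow(1857, Rational(5, 2))), -1) = Pow(Add(0, Mul(3448449, Pow(1857, Rational(1, 2)))), -1) = Pow(Mul(3448449, Pow(1857, Rational(1, 2))), -1) = Mul(Rational(1, 6403769793), Pow(1857, Rational(1, 2)))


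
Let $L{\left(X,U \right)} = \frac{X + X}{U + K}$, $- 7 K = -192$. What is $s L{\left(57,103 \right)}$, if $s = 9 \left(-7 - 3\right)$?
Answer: $- \frac{71820}{913} \approx -78.664$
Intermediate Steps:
$K = \frac{192}{7}$ ($K = \left(- \frac{1}{7}\right) \left(-192\right) = \frac{192}{7} \approx 27.429$)
$L{\left(X,U \right)} = \frac{2 X}{\frac{192}{7} + U}$ ($L{\left(X,U \right)} = \frac{X + X}{U + \frac{192}{7}} = \frac{2 X}{\frac{192}{7} + U}$)
$s = -90$ ($s = 9 \left(-10\right) = -90$)
$s L{\left(57,103 \right)} = - 90 \cdot 14 \cdot 57 \frac{1}{192 + 7 \cdot 103} = - 90 \cdot 14 \cdot 57 \frac{1}{192 + 721} = - 90 \cdot 14 \cdot 57 \cdot \frac{1}{913} = \left(-90\right) \frac{798}{913} = - \frac{71820}{913}$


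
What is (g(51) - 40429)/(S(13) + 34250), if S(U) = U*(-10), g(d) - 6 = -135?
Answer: -20279/17060 ≈ -1.1887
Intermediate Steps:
g(d) = -129 (g(d) = 6 - 135 = -129)
S(U) = -10*U
(g(51) - 40429)/(S(13) + 34250) = (-129 - 40429)/(-10*13 + 34250) = -40558/(-130 + 34250) = -40558/34120 = -40558*1/34120 = -20279/17060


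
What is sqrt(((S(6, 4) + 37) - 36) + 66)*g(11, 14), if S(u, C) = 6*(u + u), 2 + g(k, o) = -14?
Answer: -16*sqrt(139) ≈ -188.64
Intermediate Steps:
g(k, o) = -16 (g(k, o) = -2 - 14 = -16)
S(u, C) = 12*u (S(u, C) = 6*(2*u) = 12*u)
sqrt(((S(6, 4) + 37) - 36) + 66)*g(11, 14) = sqrt(((12*6 + 37) - 36) + 66)*(-16) = sqrt(((72 + 37) - 36) + 66)*(-16) = sqrt((109 - 36) + 66)*(-16) = sqrt(73 + 66)*(-16) = sqrt(139)*(-16) = -16*sqrt(139)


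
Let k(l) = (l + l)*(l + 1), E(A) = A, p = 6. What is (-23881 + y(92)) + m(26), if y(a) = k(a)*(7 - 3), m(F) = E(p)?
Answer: 44573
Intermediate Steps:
k(l) = 2*l*(1 + l) (k(l) = (2*l)*(1 + l) = 2*l*(1 + l))
m(F) = 6
y(a) = 8*a*(1 + a) (y(a) = (2*a*(1 + a))*(7 - 3) = (2*a*(1 + a))*4 = 8*a*(1 + a))
(-23881 + y(92)) + m(26) = (-23881 + 8*92*(1 + 92)) + 6 = (-23881 + 8*92*93) + 6 = (-23881 + 68448) + 6 = 44567 + 6 = 44573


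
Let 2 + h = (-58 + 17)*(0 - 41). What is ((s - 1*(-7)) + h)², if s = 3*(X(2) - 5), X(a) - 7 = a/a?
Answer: 2873025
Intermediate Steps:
X(a) = 8 (X(a) = 7 + a/a = 7 + 1 = 8)
s = 9 (s = 3*(8 - 5) = 3*3 = 9)
h = 1679 (h = -2 + (-58 + 17)*(0 - 41) = -2 - 41*(-41) = -2 + 1681 = 1679)
((s - 1*(-7)) + h)² = ((9 - 1*(-7)) + 1679)² = ((9 + 7) + 1679)² = (16 + 1679)² = 1695² = 2873025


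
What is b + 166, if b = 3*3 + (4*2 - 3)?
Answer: 180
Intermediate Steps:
b = 14 (b = 9 + (8 - 3) = 9 + 5 = 14)
b + 166 = 14 + 166 = 180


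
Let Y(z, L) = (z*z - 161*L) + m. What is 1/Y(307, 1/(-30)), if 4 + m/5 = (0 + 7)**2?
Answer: 30/2834381 ≈ 1.0584e-5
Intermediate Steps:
m = 225 (m = -20 + 5*(0 + 7)**2 = -20 + 5*7**2 = -20 + 5*49 = -20 + 245 = 225)
Y(z, L) = 225 + z**2 - 161*L (Y(z, L) = (z*z - 161*L) + 225 = (z**2 - 161*L) + 225 = 225 + z**2 - 161*L)
1/Y(307, 1/(-30)) = 1/(225 + 307**2 - 161/(-30)) = 1/(225 + 94249 - 161*(-1/30)) = 1/(225 + 94249 + 161/30) = 1/(2834381/30) = 30/2834381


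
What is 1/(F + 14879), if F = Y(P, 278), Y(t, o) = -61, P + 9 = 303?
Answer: 1/14818 ≈ 6.7485e-5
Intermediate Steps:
P = 294 (P = -9 + 303 = 294)
F = -61
1/(F + 14879) = 1/(-61 + 14879) = 1/14818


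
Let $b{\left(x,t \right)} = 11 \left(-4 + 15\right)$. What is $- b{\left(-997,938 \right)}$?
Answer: $-121$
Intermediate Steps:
$b{\left(x,t \right)} = 121$ ($b{\left(x,t \right)} = 11 \cdot 11 = 121$)
$- b{\left(-997,938 \right)} = \left(-1\right) 121 = -121$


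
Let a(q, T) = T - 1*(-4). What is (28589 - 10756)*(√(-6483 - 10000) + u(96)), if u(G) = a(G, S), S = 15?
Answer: 338827 + 17833*I*√16483 ≈ 3.3883e+5 + 2.2895e+6*I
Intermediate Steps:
a(q, T) = 4 + T (a(q, T) = T + 4 = 4 + T)
u(G) = 19 (u(G) = 4 + 15 = 19)
(28589 - 10756)*(√(-6483 - 10000) + u(96)) = (28589 - 10756)*(√(-6483 - 10000) + 19) = 17833*(√(-16483) + 19) = 17833*(I*√16483 + 19) = 17833*(19 + I*√16483) = 338827 + 17833*I*√16483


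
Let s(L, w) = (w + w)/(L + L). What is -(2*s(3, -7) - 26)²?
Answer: -8464/9 ≈ -940.44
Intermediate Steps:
s(L, w) = w/L (s(L, w) = (2*w)/((2*L)) = (2*w)*(1/(2*L)) = w/L)
-(2*s(3, -7) - 26)² = -(2*(-7/3) - 26)² = -(-14/3 - 26)² = -(-92/3)² = -1*8464/9 = -8464/9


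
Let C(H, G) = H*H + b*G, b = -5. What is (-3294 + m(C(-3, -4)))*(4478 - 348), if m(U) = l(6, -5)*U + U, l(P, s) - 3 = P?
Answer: -12406520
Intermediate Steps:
l(P, s) = 3 + P
C(H, G) = H² - 5*G (C(H, G) = H*H - 5*G = H² - 5*G)
m(U) = 10*U (m(U) = (3 + 6)*U + U = 9*U + U = 10*U)
(-3294 + m(C(-3, -4)))*(4478 - 348) = (-3294 + 10*((-3)² - 5*(-4)))*(4478 - 348) = (-3294 + 10*(9 + 20))*4130 = (-3294 + 10*29)*4130 = (-3294 + 290)*4130 = -3004*4130 = -12406520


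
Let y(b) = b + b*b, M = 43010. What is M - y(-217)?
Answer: -3862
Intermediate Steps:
y(b) = b + b²
M - y(-217) = 43010 - (-217)*(1 - 217) = 43010 - (-217)*(-216) = 43010 - 1*46872 = 43010 - 46872 = -3862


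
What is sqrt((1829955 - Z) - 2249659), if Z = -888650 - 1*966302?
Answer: 12*sqrt(9967) ≈ 1198.0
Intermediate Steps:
Z = -1854952 (Z = -888650 - 966302 = -1854952)
sqrt((1829955 - Z) - 2249659) = sqrt((1829955 - 1*(-1854952)) - 2249659) = sqrt((1829955 + 1854952) - 2249659) = sqrt(3684907 - 2249659) = sqrt(1435248) = 12*sqrt(9967)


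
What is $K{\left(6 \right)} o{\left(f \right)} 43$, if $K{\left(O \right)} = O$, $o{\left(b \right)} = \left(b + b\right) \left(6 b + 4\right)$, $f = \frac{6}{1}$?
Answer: $123840$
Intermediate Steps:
$f = 6$ ($f = 6 \cdot 1 = 6$)
$o{\left(b \right)} = 2 b \left(4 + 6 b\right)$
$K{\left(6 \right)} o{\left(f \right)} 43 = 6 \cdot 4 \cdot 6 \left(2 + 3 \cdot 6\right) 43 = 6 \cdot 4 \cdot 6 \left(2 + 18\right) 43 = 6 \cdot 4 \cdot 6 \cdot 20 \cdot 43 = 6 \cdot 480 \cdot 43 = 2880 \cdot 43 = 123840$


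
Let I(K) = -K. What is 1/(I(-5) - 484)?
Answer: -1/479 ≈ -0.0020877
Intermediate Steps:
1/(I(-5) - 484) = 1/(-1*(-5) - 484) = 1/(5 - 484) = 1/(-479) = -1/479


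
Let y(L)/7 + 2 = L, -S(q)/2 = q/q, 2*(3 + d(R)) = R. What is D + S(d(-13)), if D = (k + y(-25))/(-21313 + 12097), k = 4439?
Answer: -11341/4608 ≈ -2.4612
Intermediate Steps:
d(R) = -3 + R/2
S(q) = -2 (S(q) = -2*q/q = -2*1 = -2)
y(L) = -14 + 7*L
D = -2125/4608 (D = (4439 + (-14 + 7*(-25)))/(-21313 + 12097) = (4439 + (-14 - 175))/(-9216) = (4439 - 189)*(-1/9216) = 4250*(-1/9216) = -2125/4608 ≈ -0.46115)
D + S(d(-13)) = -2125/4608 - 2 = -11341/4608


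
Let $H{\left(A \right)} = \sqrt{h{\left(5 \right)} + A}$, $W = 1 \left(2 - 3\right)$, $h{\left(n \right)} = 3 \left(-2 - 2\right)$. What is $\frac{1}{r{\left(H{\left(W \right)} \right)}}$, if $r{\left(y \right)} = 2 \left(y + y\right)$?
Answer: $- \frac{i \sqrt{13}}{52} \approx - 0.069337 i$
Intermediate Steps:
$h{\left(n \right)} = -12$ ($h{\left(n \right)} = 3 \left(-4\right) = -12$)
$W = -1$ ($W = 1 \left(-1\right) = -1$)
$H{\left(A \right)} = \sqrt{-12 + A}$
$r{\left(y \right)} = 4 y$ ($r{\left(y \right)} = 2 \cdot 2 y = 4 y$)
$\frac{1}{r{\left(H{\left(W \right)} \right)}} = \frac{1}{4 \sqrt{-12 - 1}} = \frac{1}{4 \sqrt{-13}} = \frac{1}{4 i \sqrt{13}} = - \frac{i \sqrt{13}}{52}$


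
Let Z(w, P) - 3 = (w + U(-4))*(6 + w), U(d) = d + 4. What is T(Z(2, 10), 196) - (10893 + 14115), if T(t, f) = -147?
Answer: -25155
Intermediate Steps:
U(d) = 4 + d
Z(w, P) = 3 + w*(6 + w) (Z(w, P) = 3 + (w + (4 - 4))*(6 + w) = 3 + (w + 0)*(6 + w) = 3 + w*(6 + w))
T(Z(2, 10), 196) - (10893 + 14115) = -147 - (10893 + 14115) = -147 - 1*25008 = -147 - 25008 = -25155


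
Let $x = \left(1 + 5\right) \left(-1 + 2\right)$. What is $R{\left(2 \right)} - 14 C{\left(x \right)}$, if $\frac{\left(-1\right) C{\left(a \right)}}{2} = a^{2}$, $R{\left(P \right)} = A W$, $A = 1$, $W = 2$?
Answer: $1010$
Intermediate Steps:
$x = 6$ ($x = 6 \cdot 1 = 6$)
$R{\left(P \right)} = 2$ ($R{\left(P \right)} = 1 \cdot 2 = 2$)
$C{\left(a \right)} = - 2 a^{2}$
$R{\left(2 \right)} - 14 C{\left(x \right)} = 2 - 14 \left(- 2 \cdot 6^{2}\right) = 2 - 14 \left(\left(-2\right) 36\right) = 2 - -1008 = 2 + 1008 = 1010$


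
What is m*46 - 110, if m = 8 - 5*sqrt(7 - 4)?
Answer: 258 - 230*sqrt(3) ≈ -140.37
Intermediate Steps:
m = 8 - 5*sqrt(3) ≈ -0.66025
m*46 - 110 = (8 - 5*sqrt(3))*46 - 110 = (368 - 230*sqrt(3)) - 110 = 258 - 230*sqrt(3)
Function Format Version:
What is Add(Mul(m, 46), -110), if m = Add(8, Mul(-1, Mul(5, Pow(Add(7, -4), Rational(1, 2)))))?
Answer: Add(258, Mul(-230, Pow(3, Rational(1, 2)))) ≈ -140.37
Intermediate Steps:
m = Add(8, Mul(-5, Pow(3, Rational(1, 2)))) (m = Add(8, Mul(-1, Mul(5, Pow(3, Rational(1, 2))))) = Add(8, Mul(-5, Pow(3, Rational(1, 2)))) ≈ -0.66025)
Add(Mul(m, 46), -110) = Add(Mul(Add(8, Mul(-5, Pow(3, Rational(1, 2)))), 46), -110) = Add(Add(368, Mul(-230, Pow(3, Rational(1, 2)))), -110) = Add(258, Mul(-230, Pow(3, Rational(1, 2))))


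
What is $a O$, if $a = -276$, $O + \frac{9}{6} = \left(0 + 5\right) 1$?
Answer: $-966$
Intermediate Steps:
$O = \frac{7}{2}$ ($O = - \frac{3}{2} + \left(0 + 5\right) 1 = - \frac{3}{2} + 5 \cdot 1 = - \frac{3}{2} + 5 = \frac{7}{2} \approx 3.5$)
$a O = \left(-276\right) \frac{7}{2} = -966$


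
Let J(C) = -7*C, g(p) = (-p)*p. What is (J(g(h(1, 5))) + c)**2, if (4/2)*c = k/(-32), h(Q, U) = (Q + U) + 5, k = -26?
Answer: 735331689/1024 ≈ 7.1810e+5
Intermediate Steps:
h(Q, U) = 5 + Q + U
g(p) = -p**2
c = 13/32 (c = (-26/(-32))/2 = (-26*(-1/32))/2 = (1/2)*(13/16) = 13/32 ≈ 0.40625)
(J(g(h(1, 5))) + c)**2 = (-(-7)*(5 + 1 + 5)**2 + 13/32)**2 = (-(-7)*11**2 + 13/32)**2 = (-(-7)*121 + 13/32)**2 = (-7*(-121) + 13/32)**2 = (847 + 13/32)**2 = (27117/32)**2 = 735331689/1024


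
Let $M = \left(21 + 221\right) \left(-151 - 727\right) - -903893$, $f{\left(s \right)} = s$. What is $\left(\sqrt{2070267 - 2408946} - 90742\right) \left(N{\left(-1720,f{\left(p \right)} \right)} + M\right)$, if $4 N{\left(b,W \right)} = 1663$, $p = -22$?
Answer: $- \frac{125556574801}{2} + \frac{91321923 i \sqrt{311}}{4} \approx -6.2778 \cdot 10^{10} + 4.0262 \cdot 10^{8} i$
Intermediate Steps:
$N{\left(b,W \right)} = \frac{1663}{4}$ ($N{\left(b,W \right)} = \frac{1}{4} \cdot 1663 = \frac{1663}{4}$)
$M = 691417$ ($M = 242 \left(-878\right) + 903893 = -212476 + 903893 = 691417$)
$\left(\sqrt{2070267 - 2408946} - 90742\right) \left(N{\left(-1720,f{\left(p \right)} \right)} + M\right) = \left(\sqrt{2070267 - 2408946} - 90742\right) \left(\frac{1663}{4} + 691417\right) = \left(\sqrt{-338679} - 90742\right) \frac{2767331}{4} = \left(33 i \sqrt{311} - 90742\right) \frac{2767331}{4} = \left(-90742 + 33 i \sqrt{311}\right) \frac{2767331}{4} = - \frac{125556574801}{2} + \frac{91321923 i \sqrt{311}}{4}$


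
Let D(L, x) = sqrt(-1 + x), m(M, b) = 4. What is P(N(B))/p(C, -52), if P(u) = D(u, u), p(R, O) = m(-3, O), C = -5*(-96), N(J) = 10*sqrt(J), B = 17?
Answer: sqrt(-1 + 10*sqrt(17))/4 ≈ 1.5857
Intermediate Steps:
C = 480
p(R, O) = 4
P(u) = sqrt(-1 + u)
P(N(B))/p(C, -52) = sqrt(-1 + 10*sqrt(17))/4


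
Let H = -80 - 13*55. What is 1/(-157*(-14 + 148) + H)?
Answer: -1/21833 ≈ -4.5802e-5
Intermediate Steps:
H = -795 (H = -80 - 715 = -795)
1/(-157*(-14 + 148) + H) = 1/(-157*(-14 + 148) - 795) = 1/(-157*134 - 795) = 1/(-21038 - 795) = 1/(-21833) = -1/21833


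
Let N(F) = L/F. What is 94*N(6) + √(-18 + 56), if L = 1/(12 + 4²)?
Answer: 47/84 + √38 ≈ 6.7239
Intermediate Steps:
L = 1/28 (L = 1/(12 + 16) = 1/28 ≈ 0.035714)
N(F) = 1/(28*F)
94*N(6) + √(-18 + 56) = 94*((1/28)/6) + √(-18 + 56) = 94*((1/28)*(⅙)) + √38 = 94*(1/168) + √38 = 47/84 + √38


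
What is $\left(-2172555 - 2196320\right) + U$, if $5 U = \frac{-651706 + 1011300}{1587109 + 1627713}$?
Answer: $- \frac{35112888483328}{8037055} \approx -4.3689 \cdot 10^{6}$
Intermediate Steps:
$U = \frac{179797}{8037055}$ ($U = \frac{\left(-651706 + 1011300\right) \frac{1}{1587109 + 1627713}}{5} = \frac{359594 \cdot \frac{1}{3214822}}{5} = \frac{1}{5} \cdot \frac{179797}{1607411} = \frac{179797}{8037055} \approx 0.022371$)
$\left(-2172555 - 2196320\right) + U = \left(-2172555 - 2196320\right) + \frac{179797}{8037055} = -4368875 + \frac{179797}{8037055} = - \frac{35112888483328}{8037055}$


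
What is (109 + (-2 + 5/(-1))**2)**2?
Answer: 24964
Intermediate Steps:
(109 + (-2 + 5/(-1))**2)**2 = (109 + (-2 + 5*(-1))**2)**2 = (109 + (-2 - 5)**2)**2 = (109 + (-7)**2)**2 = (109 + 49)**2 = 158**2 = 24964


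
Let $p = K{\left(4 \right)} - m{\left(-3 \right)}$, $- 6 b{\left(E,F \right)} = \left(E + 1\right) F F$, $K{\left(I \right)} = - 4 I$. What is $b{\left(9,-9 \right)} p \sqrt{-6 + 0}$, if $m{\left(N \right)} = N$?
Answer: $1755 i \sqrt{6} \approx 4298.9 i$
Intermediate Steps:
$b{\left(E,F \right)} = - \frac{F^{2} \left(1 + E\right)}{6}$ ($b{\left(E,F \right)} = - \frac{\left(E + 1\right) F F}{6} = - \frac{\left(1 + E\right) F F}{6} = - \frac{F \left(1 + E\right) F}{6} = - \frac{F^{2} \left(1 + E\right)}{6}$)
$p = -13$ ($p = \left(-4\right) 4 - -3 = -16 + 3 = -13$)
$b{\left(9,-9 \right)} p \sqrt{-6 + 0} = \frac{\left(-9\right)^{2} \left(-1 - 9\right)}{6} \left(- 13 \sqrt{-6 + 0}\right) = \frac{1}{6} \cdot 81 \left(-1 - 9\right) \left(- 13 \sqrt{-6}\right) = \frac{1}{6} \cdot 81 \left(-10\right) \left(- 13 i \sqrt{6}\right) = - 135 \left(- 13 i \sqrt{6}\right) = 1755 i \sqrt{6}$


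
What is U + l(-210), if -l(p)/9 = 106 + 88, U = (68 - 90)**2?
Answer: -1262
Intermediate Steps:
U = 484 (U = (-22)**2 = 484)
l(p) = -1746 (l(p) = -9*(106 + 88) = -9*194 = -1746)
U + l(-210) = 484 - 1746 = -1262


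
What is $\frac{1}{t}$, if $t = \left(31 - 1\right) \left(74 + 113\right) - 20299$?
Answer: $- \frac{1}{14689} \approx -6.8078 \cdot 10^{-5}$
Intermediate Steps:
$t = -14689$ ($t = \left(31 - 1\right) 187 - 20299 = 30 \cdot 187 - 20299 = 5610 - 20299 = -14689$)
$\frac{1}{t} = \frac{1}{-14689} = - \frac{1}{14689}$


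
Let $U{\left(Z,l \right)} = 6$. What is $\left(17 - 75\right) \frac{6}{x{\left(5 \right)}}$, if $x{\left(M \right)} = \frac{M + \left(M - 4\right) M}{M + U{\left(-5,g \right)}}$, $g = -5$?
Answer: $- \frac{1914}{5} \approx -382.8$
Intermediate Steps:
$x{\left(M \right)} = \frac{M + M \left(-4 + M\right)}{6 + M}$ ($x{\left(M \right)} = \frac{M + \left(M - 4\right) M}{M + 6} = \frac{M + \left(-4 + M\right) M}{6 + M} = \frac{M + M \left(-4 + M\right)}{6 + M}$)
$\left(17 - 75\right) \frac{6}{x{\left(5 \right)}} = \left(17 - 75\right) \frac{6}{5 \frac{1}{6 + 5} \left(-3 + 5\right)} = - 58 \frac{6}{5 \cdot \frac{1}{11} \cdot 2} = - 58 \frac{6}{\frac{10}{11}} = - 58 \cdot 6 \cdot \frac{11}{10} = \left(-58\right) \frac{33}{5} = - \frac{1914}{5}$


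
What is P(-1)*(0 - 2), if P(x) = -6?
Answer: 12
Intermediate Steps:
P(-1)*(0 - 2) = -6*(0 - 2) = -6*(-2) = 12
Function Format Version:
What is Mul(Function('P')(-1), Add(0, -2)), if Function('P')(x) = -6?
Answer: 12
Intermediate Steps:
Mul(Function('P')(-1), Add(0, -2)) = Mul(-6, Add(0, -2)) = Mul(-6, -2) = 12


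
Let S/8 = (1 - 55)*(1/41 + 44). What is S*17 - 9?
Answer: -13256289/41 ≈ -3.2332e+5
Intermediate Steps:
S = -779760/41 (S = 8*((1 - 55)*(1/41 + 44)) = 8*(-54*(1/41 + 44)) = 8*(-54*1805/41) = 8*(-97470/41) = -779760/41 ≈ -19019.)
S*17 - 9 = -779760/41*17 - 9 = -13255920/41 - 9 = -13256289/41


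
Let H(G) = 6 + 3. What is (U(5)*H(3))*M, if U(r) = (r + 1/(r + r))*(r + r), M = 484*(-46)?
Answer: -10219176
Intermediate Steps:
M = -22264
H(G) = 9
U(r) = 2*r*(r + 1/(2*r)) (U(r) = (r + 1/(2*r))*(2*r) = 2*r*(r + 1/(2*r)))
(U(5)*H(3))*M = ((1 + 2*5²)*9)*(-22264) = ((1 + 2*25)*9)*(-22264) = ((1 + 50)*9)*(-22264) = (51*9)*(-22264) = 459*(-22264) = -10219176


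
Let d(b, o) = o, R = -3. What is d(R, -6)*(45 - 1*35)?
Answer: -60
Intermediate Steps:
d(R, -6)*(45 - 1*35) = -6*(45 - 1*35) = -6*(45 - 35) = -6*10 = -60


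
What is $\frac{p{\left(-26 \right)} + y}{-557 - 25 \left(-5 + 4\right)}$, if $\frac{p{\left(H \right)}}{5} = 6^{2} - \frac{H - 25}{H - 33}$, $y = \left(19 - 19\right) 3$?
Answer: $- \frac{10365}{31388} \approx -0.33022$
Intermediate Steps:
$y = 0$ ($y = 0 \cdot 3 = 0$)
$p{\left(H \right)} = 180 - \frac{5 \left(-25 + H\right)}{-33 + H}$ ($p{\left(H \right)} = 5 \left(6^{2} - \frac{H - 25}{H - 33}\right) = 5 \left(36 - \frac{-25 + H}{-33 + H}\right) = 180 - \frac{5 \left(-25 + H\right)}{-33 + H}$)
$\frac{p{\left(-26 \right)} + y}{-557 - 25 \left(-5 + 4\right)} = \frac{\frac{5 \left(-1163 + 35 \left(-26\right)\right)}{-33 - 26} + 0}{-557 - 25 \left(-5 + 4\right)} = \frac{\frac{5 \left(-1163 - 910\right)}{-59} + 0}{-557 - -25} = \frac{5 \left(- \frac{1}{59}\right) \left(-2073\right) + 0}{-557 + 25} = \frac{\frac{10365}{59} + 0}{-532} = \frac{10365}{59} \left(- \frac{1}{532}\right) = - \frac{10365}{31388}$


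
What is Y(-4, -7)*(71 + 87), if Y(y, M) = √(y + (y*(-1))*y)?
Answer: 316*I*√5 ≈ 706.6*I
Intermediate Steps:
Y(y, M) = √(y - y²) (Y(y, M) = √(y + (-y)*y) = √(y - y²))
Y(-4, -7)*(71 + 87) = √(-4*(1 - 1*(-4)))*(71 + 87) = √(-4*(1 + 4))*158 = √(-4*5)*158 = √(-20)*158 = (2*I*√5)*158 = 316*I*√5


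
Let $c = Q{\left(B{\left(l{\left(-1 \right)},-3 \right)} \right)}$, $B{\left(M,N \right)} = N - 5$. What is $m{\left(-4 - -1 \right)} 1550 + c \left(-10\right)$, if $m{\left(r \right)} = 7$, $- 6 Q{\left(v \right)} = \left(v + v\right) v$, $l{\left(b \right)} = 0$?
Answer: $\frac{33190}{3} \approx 11063.0$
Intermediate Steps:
$B{\left(M,N \right)} = -5 + N$
$Q{\left(v \right)} = - \frac{v^{2}}{3}$ ($Q{\left(v \right)} = - \frac{\left(v + v\right) v}{6} = - \frac{2 v v}{6} = - \frac{2 v^{2}}{6} = - \frac{v^{2}}{3}$)
$c = - \frac{64}{3}$ ($c = - \frac{\left(-5 - 3\right)^{2}}{3} = - \frac{\left(-8\right)^{2}}{3} = \left(- \frac{1}{3}\right) 64 = - \frac{64}{3} \approx -21.333$)
$m{\left(-4 - -1 \right)} 1550 + c \left(-10\right) = 7 \cdot 1550 - - \frac{640}{3} = 10850 + \frac{640}{3} = \frac{33190}{3}$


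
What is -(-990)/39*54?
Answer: 17820/13 ≈ 1370.8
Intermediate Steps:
-(-990)/39*54 = -99*(-10/39)*54 = (330/13)*54 = 17820/13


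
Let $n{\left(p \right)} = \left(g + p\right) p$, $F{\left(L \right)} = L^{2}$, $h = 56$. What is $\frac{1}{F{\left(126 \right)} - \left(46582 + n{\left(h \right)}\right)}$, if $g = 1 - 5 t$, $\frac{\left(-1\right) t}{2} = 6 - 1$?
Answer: $- \frac{1}{36698} \approx -2.7249 \cdot 10^{-5}$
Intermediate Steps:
$t = -10$ ($t = - 2 \left(6 - 1\right) = \left(-2\right) 5 = -10$)
$g = 51$ ($g = 1 - -50 = 1 + 50 = 51$)
$n{\left(p \right)} = p \left(51 + p\right)$ ($n{\left(p \right)} = \left(51 + p\right) p = p \left(51 + p\right)$)
$\frac{1}{F{\left(126 \right)} - \left(46582 + n{\left(h \right)}\right)} = \frac{1}{126^{2} - \left(46582 + 56 \left(51 + 56\right)\right)} = \frac{1}{15876 - \left(46582 + 56 \cdot 107\right)} = \frac{1}{15876 - 52574} = \frac{1}{-36698} = - \frac{1}{36698}$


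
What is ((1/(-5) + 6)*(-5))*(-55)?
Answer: 1595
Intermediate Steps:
((1/(-5) + 6)*(-5))*(-55) = ((-1/5 + 6)*(-5))*(-55) = ((29/5)*(-5))*(-55) = -29*(-55) = 1595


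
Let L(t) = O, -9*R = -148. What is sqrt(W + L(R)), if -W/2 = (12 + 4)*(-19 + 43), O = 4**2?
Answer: 4*I*sqrt(47) ≈ 27.423*I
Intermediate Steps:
O = 16
W = -768 (W = -2*(12 + 4)*(-19 + 43) = -32*24 = -2*384 = -768)
R = 148/9 (R = -1/9*(-148) = 148/9 ≈ 16.444)
L(t) = 16
sqrt(W + L(R)) = sqrt(-768 + 16) = sqrt(-752) = 4*I*sqrt(47)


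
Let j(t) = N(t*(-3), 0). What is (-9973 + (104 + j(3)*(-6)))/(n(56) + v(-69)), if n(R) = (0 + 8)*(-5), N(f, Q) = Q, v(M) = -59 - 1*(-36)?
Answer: 9869/63 ≈ 156.65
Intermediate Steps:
v(M) = -23 (v(M) = -59 + 36 = -23)
n(R) = -40 (n(R) = 8*(-5) = -40)
j(t) = 0
(-9973 + (104 + j(3)*(-6)))/(n(56) + v(-69)) = (-9973 + (104 + 0*(-6)))/(-40 - 23) = (-9973 + (104 + 0))/(-63) = (-9973 + 104)*(-1/63) = -9869*(-1/63) = 9869/63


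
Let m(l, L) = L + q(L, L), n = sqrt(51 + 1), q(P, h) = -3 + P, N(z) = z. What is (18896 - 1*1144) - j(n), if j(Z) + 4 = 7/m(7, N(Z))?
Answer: 3533423/199 - 28*sqrt(13)/199 ≈ 17755.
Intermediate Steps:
n = 2*sqrt(13) (n = sqrt(52) = 2*sqrt(13) ≈ 7.2111)
m(l, L) = -3 + 2*L (m(l, L) = L + (-3 + L) = -3 + 2*L)
j(Z) = -4 + 7/(-3 + 2*Z)
(18896 - 1*1144) - j(n) = (18896 - 1*1144) - (19 - 16*sqrt(13))/(-3 + 2*(2*sqrt(13))) = (18896 - 1144) - (19 - 16*sqrt(13))/(-3 + 4*sqrt(13)) = 17752 - (19 - 16*sqrt(13))/(-3 + 4*sqrt(13))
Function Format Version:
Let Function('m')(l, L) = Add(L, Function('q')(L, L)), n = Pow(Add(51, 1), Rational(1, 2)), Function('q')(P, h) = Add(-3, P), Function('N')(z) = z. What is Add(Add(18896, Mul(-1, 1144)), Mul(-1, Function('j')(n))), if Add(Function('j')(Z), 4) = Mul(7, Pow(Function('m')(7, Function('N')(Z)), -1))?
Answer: Add(Rational(3533423, 199), Mul(Rational(-28, 199), Pow(13, Rational(1, 2)))) ≈ 17755.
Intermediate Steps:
n = Mul(2, Pow(13, Rational(1, 2))) (n = Pow(52, Rational(1, 2)) = Mul(2, Pow(13, Rational(1, 2))) ≈ 7.2111)
Function('m')(l, L) = Add(-3, Mul(2, L)) (Function('m')(l, L) = Add(L, Add(-3, L)) = Add(-3, Mul(2, L)))
Function('j')(Z) = Add(-4, Mul(7, Pow(Add(-3, Mul(2, Z)), -1)))
Add(Add(18896, Mul(-1, 1144)), Mul(-1, Function('j')(n))) = Add(Add(18896, Mul(-1, 1144)), Mul(-1, Mul(Pow(Add(-3, Mul(2, Mul(2, Pow(13, Rational(1, 2))))), -1), Add(19, Mul(-8, Mul(2, Pow(13, Rational(1, 2)))))))) = Add(Add(18896, -1144), Mul(-1, Mul(Pow(Add(-3, Mul(4, Pow(13, Rational(1, 2)))), -1), Add(19, Mul(-16, Pow(13, Rational(1, 2))))))) = Add(17752, Mul(-1, Pow(Add(-3, Mul(4, Pow(13, Rational(1, 2)))), -1), Add(19, Mul(-16, Pow(13, Rational(1, 2))))))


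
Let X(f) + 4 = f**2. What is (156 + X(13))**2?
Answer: 103041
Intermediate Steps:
X(f) = -4 + f**2
(156 + X(13))**2 = (156 + (-4 + 13**2))**2 = (156 + (-4 + 169))**2 = (156 + 165)**2 = 321**2 = 103041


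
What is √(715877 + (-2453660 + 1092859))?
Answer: 2*I*√161231 ≈ 803.07*I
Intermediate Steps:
√(715877 + (-2453660 + 1092859)) = √(715877 - 1360801) = √(-644924) = 2*I*√161231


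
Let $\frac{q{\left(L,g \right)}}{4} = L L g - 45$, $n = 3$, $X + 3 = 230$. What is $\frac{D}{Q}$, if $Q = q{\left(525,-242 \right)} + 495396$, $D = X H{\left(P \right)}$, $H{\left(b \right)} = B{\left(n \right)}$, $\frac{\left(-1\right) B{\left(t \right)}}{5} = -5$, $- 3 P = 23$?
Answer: $- \frac{5675}{266309784} \approx -2.131 \cdot 10^{-5}$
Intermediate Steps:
$X = 227$ ($X = -3 + 230 = 227$)
$P = - \frac{23}{3}$ ($P = \left(- \frac{1}{3}\right) 23 = - \frac{23}{3} \approx -7.6667$)
$B{\left(t \right)} = 25$ ($B{\left(t \right)} = \left(-5\right) \left(-5\right) = 25$)
$H{\left(b \right)} = 25$
$q{\left(L,g \right)} = -180 + 4 g L^{2}$ ($q{\left(L,g \right)} = 4 \left(L L g - 45\right) = 4 \left(L^{2} g - 45\right) = 4 \left(g L^{2} - 45\right) = 4 \left(-45 + g L^{2}\right) = -180 + 4 g L^{2}$)
$D = 5675$ ($D = 227 \cdot 25 = 5675$)
$Q = -266309784$ ($Q = \left(-180 + 4 \left(-242\right) 525^{2}\right) + 495396 = \left(-180 + 4 \left(-242\right) 275625\right) + 495396 = \left(-180 - 266805000\right) + 495396 = -266805180 + 495396 = -266309784$)
$\frac{D}{Q} = \frac{5675}{-266309784} = 5675 \left(- \frac{1}{266309784}\right) = - \frac{5675}{266309784}$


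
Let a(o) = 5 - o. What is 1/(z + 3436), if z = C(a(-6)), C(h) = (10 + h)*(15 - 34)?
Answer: 1/3037 ≈ 0.00032927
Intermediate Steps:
C(h) = -190 - 19*h (C(h) = (10 + h)*(-19) = -190 - 19*h)
z = -399 (z = -190 - 19*(5 - 1*(-6)) = -190 - 19*(5 + 6) = -190 - 19*11 = -190 - 209 = -399)
1/(z + 3436) = 1/(-399 + 3436) = 1/3037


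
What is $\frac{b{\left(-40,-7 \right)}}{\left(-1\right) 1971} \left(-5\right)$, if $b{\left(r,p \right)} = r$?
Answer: $- \frac{200}{1971} \approx -0.10147$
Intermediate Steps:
$\frac{b{\left(-40,-7 \right)}}{\left(-1\right) 1971} \left(-5\right) = - \frac{40}{\left(-1\right) 1971} \left(-5\right) = - \frac{40}{-1971} \left(-5\right) = \left(-40\right) \left(- \frac{1}{1971}\right) \left(-5\right) = \frac{40}{1971} \left(-5\right) = - \frac{200}{1971}$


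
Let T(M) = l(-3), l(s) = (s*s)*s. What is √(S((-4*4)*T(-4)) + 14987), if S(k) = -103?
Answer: 122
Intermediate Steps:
l(s) = s³ (l(s) = s²*s = s³)
T(M) = -27 (T(M) = (-3)³ = -27)
√(S((-4*4)*T(-4)) + 14987) = √(-103 + 14987) = √14884 = 122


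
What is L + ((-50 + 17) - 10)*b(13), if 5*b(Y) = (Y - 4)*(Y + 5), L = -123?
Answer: -7581/5 ≈ -1516.2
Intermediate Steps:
b(Y) = (-4 + Y)*(5 + Y)/5 (b(Y) = ((Y - 4)*(Y + 5))/5 = ((-4 + Y)*(5 + Y))/5 = (-4 + Y)*(5 + Y)/5)
L + ((-50 + 17) - 10)*b(13) = -123 + ((-50 + 17) - 10)*(-4 + (⅕)*13 + (⅕)*13²) = -123 + (-33 - 10)*(-4 + 13/5 + (⅕)*169) = -123 - 43*(-4 + 13/5 + 169/5) = -123 - 43*162/5 = -123 - 6966/5 = -7581/5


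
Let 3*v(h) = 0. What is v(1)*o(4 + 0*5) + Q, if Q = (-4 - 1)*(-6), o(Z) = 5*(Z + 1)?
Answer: 30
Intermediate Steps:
v(h) = 0 (v(h) = (⅓)*0 = 0)
o(Z) = 5 + 5*Z (o(Z) = 5*(1 + Z) = 5 + 5*Z)
Q = 30 (Q = -5*(-6) = 30)
v(1)*o(4 + 0*5) + Q = 0*(5 + 5*(4 + 0*5)) + 30 = 0*(5 + 5*(4 + 0)) + 30 = 0*(5 + 5*4) + 30 = 0*(5 + 20) + 30 = 0*25 + 30 = 0 + 30 = 30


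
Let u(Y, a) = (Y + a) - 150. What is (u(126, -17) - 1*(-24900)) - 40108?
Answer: -15249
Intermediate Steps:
u(Y, a) = -150 + Y + a
(u(126, -17) - 1*(-24900)) - 40108 = ((-150 + 126 - 17) - 1*(-24900)) - 40108 = (-41 + 24900) - 40108 = 24859 - 40108 = -15249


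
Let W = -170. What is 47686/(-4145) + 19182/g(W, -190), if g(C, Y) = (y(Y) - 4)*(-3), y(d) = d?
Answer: 8626023/402065 ≈ 21.454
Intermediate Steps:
g(C, Y) = 12 - 3*Y (g(C, Y) = (Y - 4)*(-3) = (-4 + Y)*(-3) = 12 - 3*Y)
47686/(-4145) + 19182/g(W, -190) = 47686/(-4145) + 19182/(12 - 3*(-190)) = 47686*(-1/4145) + 19182/(12 + 570) = -47686/4145 + 19182/582 = -47686/4145 + 19182*(1/582) = -47686/4145 + 3197/97 = 8626023/402065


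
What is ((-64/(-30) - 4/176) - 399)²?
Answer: 68616230809/435600 ≈ 1.5752e+5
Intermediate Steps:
((-64/(-30) - 4/176) - 399)² = ((-64*(-1/30) - 4*1/176) - 399)² = ((32/15 - 1/44) - 399)² = (1393/660 - 399)² = (-261947/660)² = 68616230809/435600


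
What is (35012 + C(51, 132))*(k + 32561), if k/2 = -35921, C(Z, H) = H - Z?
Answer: -1378488133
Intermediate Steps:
k = -71842 (k = 2*(-35921) = -71842)
(35012 + C(51, 132))*(k + 32561) = (35012 + (132 - 1*51))*(-71842 + 32561) = (35012 + (132 - 51))*(-39281) = (35012 + 81)*(-39281) = 35093*(-39281) = -1378488133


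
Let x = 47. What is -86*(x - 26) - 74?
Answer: -1880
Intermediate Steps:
-86*(x - 26) - 74 = -86*(47 - 26) - 74 = -86*21 - 74 = -1806 - 74 = -1880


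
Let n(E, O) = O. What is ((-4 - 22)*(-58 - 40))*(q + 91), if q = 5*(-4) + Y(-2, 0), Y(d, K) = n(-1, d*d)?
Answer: 191100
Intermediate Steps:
Y(d, K) = d² (Y(d, K) = d*d = d²)
q = -16 (q = 5*(-4) + (-2)² = -20 + 4 = -16)
((-4 - 22)*(-58 - 40))*(q + 91) = ((-4 - 22)*(-58 - 40))*(-16 + 91) = -26*(-98)*75 = 2548*75 = 191100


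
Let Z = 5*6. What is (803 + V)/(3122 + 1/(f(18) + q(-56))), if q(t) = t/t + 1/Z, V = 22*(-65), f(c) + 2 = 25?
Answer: -452067/2250992 ≈ -0.20083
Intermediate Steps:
f(c) = 23 (f(c) = -2 + 25 = 23)
Z = 30
V = -1430
q(t) = 31/30 (q(t) = t/t + 1/30 = 1 + 1*(1/30) = 1 + 1/30 = 31/30)
(803 + V)/(3122 + 1/(f(18) + q(-56))) = (803 - 1430)/(3122 + 1/(23 + 31/30)) = -627/(3122 + 1/(721/30)) = -627/(3122 + 30/721) = -627/2250992/721 = -627*721/2250992 = -452067/2250992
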